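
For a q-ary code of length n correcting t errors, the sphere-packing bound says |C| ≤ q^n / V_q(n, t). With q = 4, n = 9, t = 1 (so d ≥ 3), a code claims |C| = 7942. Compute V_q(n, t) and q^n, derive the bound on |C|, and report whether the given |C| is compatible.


V_q(n, t) = 28, q^n = 262144, Hamming bound = 9362, |C| = 7942 ≤ bound (satisfied).

Step 1: Compute V_q(n, t) = Σ_{j=0}^1 C(n, j) (q−1)^j.
  j = 0: C(9,0)·(3)^0 = 1·1 = 1.
  j = 1: C(9,1)·(3)^1 = 9·3 = 27.
  V_q(n, t) = 1 + 27 = 28.
Step 2: q^n = 4^9 = 262144.
Step 3: Hamming bound ⌊q^n / V_q(n,t)⌋ = ⌊262144/28⌋ = 9362.
Step 4: Compare |C| = 7942 to 9362: satisfied.
The claimed |C| lies below the Hamming bound.


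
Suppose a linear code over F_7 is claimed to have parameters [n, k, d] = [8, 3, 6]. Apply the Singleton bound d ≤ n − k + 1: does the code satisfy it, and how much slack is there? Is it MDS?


Singleton RHS = n − k + 1 = 6, slack = 0, bound satisfied, MDS.

Singleton bound: d ≤ n − k + 1.
Here n = 8, k = 3, so n − k + 1 = 6.
Given d = 6, check d ≤ 6: YES.
Slack = (n − k + 1) − d = 0.
The code is MDS (slack = 0).
Description: the claimed parameters are [8, 3, 6]_7; such a code would be MDS (meets Singleton bound).


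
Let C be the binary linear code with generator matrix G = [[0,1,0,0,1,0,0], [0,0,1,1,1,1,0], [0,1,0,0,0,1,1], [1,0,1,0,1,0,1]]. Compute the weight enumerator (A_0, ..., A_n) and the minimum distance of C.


Weight distribution: A_0 = 1, A_2 = 1, A_3 = 6, A_4 = 5, A_5 = 2, A_6 = 1. Minimum distance d = 2.

Enumerate all 2^4 = 16 messages m ∈ F_2^4.
For each, compute codeword c = mG in F_2^7, then tally its weight.
  m = 0000 → c = 0000000, weight = 0.
  m = 1000 → c = 0100100, weight = 2.
  m = 0100 → c = 0011110, weight = 4.
  m = 1100 → c = 0111010, weight = 4.
  m = 0010 → c = 0100011, weight = 3.
  m = 1010 → c = 0000111, weight = 3.
  m = 0110 → c = 0111101, weight = 5.
  m = 1110 → c = 0011001, weight = 3.
  m = 0001 → c = 1010101, weight = 4.
  m = 1001 → c = 1110001, weight = 4.
  m = 0101 → c = 1001011, weight = 4.
  m = 1101 → c = 1101111, weight = 6.
  m = 0011 → c = 1110110, weight = 5.
  m = 1011 → c = 1010010, weight = 3.
  m = 0111 → c = 1101000, weight = 3.
  m = 1111 → c = 1001100, weight = 3.
Tally weights:
  weight 0: 1 codewords.
  weight 2: 1 codewords.
  weight 3: 6 codewords.
  weight 4: 5 codewords.
  weight 5: 2 codewords.
  weight 6: 1 codewords.
Minimum distance d = smallest w > 0 with A_w > 0 = 2.
Sanity: Σ A_w = 16 = 2^4 = 16 ✓.


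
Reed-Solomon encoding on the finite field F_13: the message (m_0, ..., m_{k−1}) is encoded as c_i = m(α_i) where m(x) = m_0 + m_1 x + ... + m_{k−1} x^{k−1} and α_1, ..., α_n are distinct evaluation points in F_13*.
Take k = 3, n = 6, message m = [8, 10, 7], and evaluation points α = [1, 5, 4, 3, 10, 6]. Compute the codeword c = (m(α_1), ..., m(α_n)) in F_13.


c = [12, 12, 4, 10, 2, 8]

Message polynomial: m(x) = 8 + 10·x + 7·x^2 (mod 13).
For each evaluation point α_i, compute m(α_i) mod 13:
  α_1 = 1: Horner steps 7 → 4 → 12, so m(1) = 12.
  α_2 = 5: Horner steps 7 → 6 → 12, so m(5) = 12.
  α_3 = 4: Horner steps 7 → 12 → 4, so m(4) = 4.
  α_4 = 3: Horner steps 7 → 5 → 10, so m(3) = 10.
  α_5 = 10: Horner steps 7 → 2 → 2, so m(10) = 2.
  α_6 = 6: Horner steps 7 → 0 → 8, so m(6) = 8.
Codeword c = [12, 12, 4, 10, 2, 8] ∈ F_13^6.


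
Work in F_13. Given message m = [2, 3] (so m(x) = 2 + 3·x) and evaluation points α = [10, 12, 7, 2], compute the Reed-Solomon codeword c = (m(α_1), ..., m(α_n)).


c = [6, 12, 10, 8]

Message polynomial: m(x) = 2 + 3·x (mod 13).
For each evaluation point α_i, compute m(α_i) mod 13:
  α_1 = 10: Horner steps 3 → 6, so m(10) = 6.
  α_2 = 12: Horner steps 3 → 12, so m(12) = 12.
  α_3 = 7: Horner steps 3 → 10, so m(7) = 10.
  α_4 = 2: Horner steps 3 → 8, so m(2) = 8.
Codeword c = [6, 12, 10, 8] ∈ F_13^4.


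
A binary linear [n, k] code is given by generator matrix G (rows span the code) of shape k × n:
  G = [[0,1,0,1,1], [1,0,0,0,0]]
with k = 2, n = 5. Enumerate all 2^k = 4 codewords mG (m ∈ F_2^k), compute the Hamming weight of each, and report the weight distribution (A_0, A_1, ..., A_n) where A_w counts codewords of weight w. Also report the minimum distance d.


Weight distribution: A_0 = 1, A_1 = 1, A_3 = 1, A_4 = 1. Minimum distance d = 1.

Enumerate all 2^2 = 4 messages m ∈ F_2^2.
For each, compute codeword c = mG in F_2^5, then tally its weight.
  m = 00 → c = 00000, weight = 0.
  m = 10 → c = 01011, weight = 3.
  m = 01 → c = 10000, weight = 1.
  m = 11 → c = 11011, weight = 4.
Tally weights:
  weight 0: 1 codewords.
  weight 1: 1 codewords.
  weight 3: 1 codewords.
  weight 4: 1 codewords.
Minimum distance d = smallest w > 0 with A_w > 0 = 1.
Sanity: Σ A_w = 4 = 2^2 = 4 ✓.


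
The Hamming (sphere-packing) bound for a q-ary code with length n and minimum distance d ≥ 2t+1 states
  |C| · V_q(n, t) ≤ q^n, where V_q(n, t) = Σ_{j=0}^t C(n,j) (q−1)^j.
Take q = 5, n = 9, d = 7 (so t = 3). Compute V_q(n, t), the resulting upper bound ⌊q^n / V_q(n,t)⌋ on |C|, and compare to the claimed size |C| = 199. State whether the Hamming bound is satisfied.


V_q(n, t) = 5989, q^n = 1953125, Hamming bound = 326, |C| = 199 ≤ bound (satisfied).

Step 1: Compute V_q(n, t) = Σ_{j=0}^3 C(n, j) (q−1)^j.
  j = 0: C(9,0)·(4)^0 = 1·1 = 1.
  j = 1: C(9,1)·(4)^1 = 9·4 = 36.
  j = 2: C(9,2)·(4)^2 = 36·16 = 576.
  j = 3: C(9,3)·(4)^3 = 84·64 = 5376.
  V_q(n, t) = 1 + 36 + 576 + 5376 = 5989.
Step 2: q^n = 5^9 = 1953125.
Step 3: Hamming bound ⌊q^n / V_q(n,t)⌋ = ⌊1953125/5989⌋ = 326.
Step 4: Compare |C| = 199 to 326: satisfied.
The claimed |C| lies below the Hamming bound.


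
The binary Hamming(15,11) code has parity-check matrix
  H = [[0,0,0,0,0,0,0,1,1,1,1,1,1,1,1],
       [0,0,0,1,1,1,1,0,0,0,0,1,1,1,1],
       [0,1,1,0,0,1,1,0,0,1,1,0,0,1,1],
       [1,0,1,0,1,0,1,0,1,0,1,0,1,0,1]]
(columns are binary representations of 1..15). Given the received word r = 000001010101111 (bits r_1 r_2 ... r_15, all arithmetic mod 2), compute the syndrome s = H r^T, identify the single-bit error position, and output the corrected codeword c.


s = (0, 1, 0, 0)^T, error position = 4, corrected codeword c = 000101010101111

Compute s = H r^T mod 2 one row at a time:
  s_1 = 1 + 0 + 1 + 0 + 1 + 1 + 1 + 1 = 6 ≡ 0 (mod 2).
  s_2 = 0 + 0 + 1 + 0 + 1 + 1 + 1 + 1 = 5 ≡ 1 (mod 2).
  s_3 = 0 + 0 + 1 + 0 + 1 + 0 + 1 + 1 = 4 ≡ 0 (mod 2).
  s_4 = 0 + 0 + 0 + 0 + 0 + 0 + 1 + 1 = 2 ≡ 0 (mod 2).
s = (0, 1, 0, 0)^T — this equals column 4 of H (binary 0100), so error is at position 4.
Correct: flip bit 4 of r = 000001010101111 to get c = 000101010101111.


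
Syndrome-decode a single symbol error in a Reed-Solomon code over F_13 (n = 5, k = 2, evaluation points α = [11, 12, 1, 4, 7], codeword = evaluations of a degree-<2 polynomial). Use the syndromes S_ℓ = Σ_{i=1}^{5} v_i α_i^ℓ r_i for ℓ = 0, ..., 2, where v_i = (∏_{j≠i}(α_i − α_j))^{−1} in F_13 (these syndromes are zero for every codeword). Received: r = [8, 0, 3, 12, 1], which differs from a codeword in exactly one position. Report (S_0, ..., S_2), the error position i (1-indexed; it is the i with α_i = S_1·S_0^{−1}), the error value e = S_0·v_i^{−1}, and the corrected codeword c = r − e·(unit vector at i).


S = (8, 8, 8), error at position 3, error magnitude e = 6, c = [8, 0, 10, 12, 1].

Step 1: column multipliers v_i = (∏_{j≠i}(α_i − α_j))^{−1} mod 13.
  i = 1 (α = 11): (11−12)(11−1)(11−4)(11−7) = (−1)·10·7·4 = −280 ≡ 6, so v_1 = 6^{−1} = 11 (mod 13).
  i = 2 (α = 12): (12−11)(12−1)(12−4)(12−7) = 1·11·8·5 = 440 ≡ 11, so v_2 = 11^{−1} = 6 (mod 13).
  i = 3 (α = 1): (1−11)(1−12)(1−4)(1−7) = (−10)·(−11)·(−3)·(−6) = 1980 ≡ 4, so v_3 = 4^{−1} = 10 (mod 13).
  i = 4 (α = 4): (4−11)(4−12)(4−1)(4−7) = (−7)·(−8)·3·(−3) = −504 ≡ 3, so v_4 = 3^{−1} = 9 (mod 13).
  i = 5 (α = 7): (7−11)(7−12)(7−1)(7−4) = (−4)·(−5)·6·3 = 360 ≡ 9, so v_5 = 9^{−1} = 3 (mod 13).
  v = [11, 6, 10, 9, 3].
Step 2: syndromes of r = [8, 0, 3, 12, 1] (all sums mod 13).
  S_0 = Σ v_i r_i = 11·8 + 6·0 + 10·3 + 9·12 + 3·1 = 229 ≡ 8.
  S_1 = Σ v_i α_i r_i = 11·11·8 + 6·12·0 + 10·1·3 + 9·4·12 + 3·7·1 = 1451 ≡ 8.
  α_i^2 mod 13 = [4, 1, 1, 3, 10].
  S_2 = Σ v_i α_i^2 r_i = 11·4·8 + 6·1·0 + 10·1·3 + 9·3·12 + 3·10·1 = 736 ≡ 8.
  S = (8, 8, 8) ≠ 0, so r is not a codeword (an error is present).
Step 3: locate the error. For a single error e at position i, S_ℓ = v_i·e·α_i^ℓ, so α_err = S_1/S_0.
  S_0^{−1} = 8^{−1} = 5 (mod 13), so α_err = 8·5 = 40 ≡ 1 = α_3. Error position i = 3.
  Consistency check: S_2/S_1 = 8·5 = 40 ≡ 1 = α_err ✓ (single-error assumption holds).
Step 4: error magnitude e = S_0/v_3 = S_0·∏_{j≠3}(α_3 − α_j) = 8·4 = 32 ≡ 6 (mod 13).
Step 5: correct position 3: c_3 = r_3 − e = 3 − 6 ≡ 10 (mod 13). Hence c = [8, 0, 10, 12, 1].
  Check: interpolating c through the α_i gives m(x) = 5 + 5·x (degree < 2) with m(α_i) = c_i for every i, so c is indeed a codeword.


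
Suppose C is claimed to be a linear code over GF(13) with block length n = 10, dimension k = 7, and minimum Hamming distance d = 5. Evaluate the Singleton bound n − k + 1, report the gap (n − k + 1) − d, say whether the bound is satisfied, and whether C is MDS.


Singleton RHS = n − k + 1 = 4, slack = -1, bound violated (no such code; not MDS).

Singleton bound: d ≤ n − k + 1.
Here n = 10, k = 7, so n − k + 1 = 4.
Given d = 5, check d ≤ 4: NO.
Slack = (n − k + 1) − d = -1.
The slack is negative: d = 5 exceeds n − k + 1 = 4 by 1, so the Singleton bound is violated and no linear [10, 7, 5]_13 code can exist. In particular it is not MDS (MDS requires d = n − k + 1 exactly).
Description: the claimed parameters are [10, 7, 5]_13; such a code would be impossible (violates the Singleton bound).


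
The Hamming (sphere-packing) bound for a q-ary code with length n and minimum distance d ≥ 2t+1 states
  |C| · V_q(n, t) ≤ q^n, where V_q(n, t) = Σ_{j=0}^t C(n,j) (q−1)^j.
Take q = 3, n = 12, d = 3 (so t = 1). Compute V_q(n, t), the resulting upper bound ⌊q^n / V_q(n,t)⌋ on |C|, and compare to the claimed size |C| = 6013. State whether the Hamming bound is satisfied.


V_q(n, t) = 25, q^n = 531441, Hamming bound = 21257, |C| = 6013 ≤ bound (satisfied).

Step 1: Compute V_q(n, t) = Σ_{j=0}^1 C(n, j) (q−1)^j.
  j = 0: C(12,0)·(2)^0 = 1·1 = 1.
  j = 1: C(12,1)·(2)^1 = 12·2 = 24.
  V_q(n, t) = 1 + 24 = 25.
Step 2: q^n = 3^12 = 531441.
Step 3: Hamming bound ⌊q^n / V_q(n,t)⌋ = ⌊531441/25⌋ = 21257.
Step 4: Compare |C| = 6013 to 21257: satisfied.
The claimed |C| lies below the Hamming bound.


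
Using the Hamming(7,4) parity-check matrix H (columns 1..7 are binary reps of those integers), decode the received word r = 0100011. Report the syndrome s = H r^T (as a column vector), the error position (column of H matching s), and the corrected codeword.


s = (0, 1, 1)^T, error position = 3, corrected codeword c = 0110011

Compute s = H r^T mod 2 one row at a time:
  s_1 = 0 + 0 + 1 + 1 = 2 ≡ 0 (mod 2).
  s_2 = 1 + 0 + 1 + 1 = 3 ≡ 1 (mod 2).
  s_3 = 0 + 0 + 0 + 1 = 1 ≡ 1 (mod 2).
s = (0, 1, 1)^T — this equals column 3 of H (binary 011), so error is at position 3.
Correct: flip bit 3 of r = 0100011 to get c = 0110011.


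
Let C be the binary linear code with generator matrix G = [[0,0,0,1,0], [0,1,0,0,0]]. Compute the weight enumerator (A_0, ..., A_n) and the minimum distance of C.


Weight distribution: A_0 = 1, A_1 = 2, A_2 = 1. Minimum distance d = 1.

Enumerate all 2^2 = 4 messages m ∈ F_2^2.
For each, compute codeword c = mG in F_2^5, then tally its weight.
  m = 00 → c = 00000, weight = 0.
  m = 10 → c = 00010, weight = 1.
  m = 01 → c = 01000, weight = 1.
  m = 11 → c = 01010, weight = 2.
Tally weights:
  weight 0: 1 codewords.
  weight 1: 2 codewords.
  weight 2: 1 codewords.
Minimum distance d = smallest w > 0 with A_w > 0 = 1.
Sanity: Σ A_w = 4 = 2^2 = 4 ✓.


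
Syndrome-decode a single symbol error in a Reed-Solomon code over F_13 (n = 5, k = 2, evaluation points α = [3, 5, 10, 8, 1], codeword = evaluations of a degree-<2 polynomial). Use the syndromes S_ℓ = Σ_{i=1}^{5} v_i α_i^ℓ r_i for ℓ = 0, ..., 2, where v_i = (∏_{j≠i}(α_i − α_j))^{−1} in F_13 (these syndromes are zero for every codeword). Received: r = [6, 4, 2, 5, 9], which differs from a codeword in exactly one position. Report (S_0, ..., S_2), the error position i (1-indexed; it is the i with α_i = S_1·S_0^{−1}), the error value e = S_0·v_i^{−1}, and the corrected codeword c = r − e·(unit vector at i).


S = (9, 6, 4), error at position 2, error magnitude e = 1, c = [6, 3, 2, 5, 9].

Step 1: column multipliers v_i = (∏_{j≠i}(α_i − α_j))^{−1} mod 13.
  i = 1 (α = 3): (3−5)(3−10)(3−8)(3−1) = (−2)·(−7)·(−5)·2 = −140 ≡ 3, so v_1 = 3^{−1} = 9 (mod 13).
  i = 2 (α = 5): (5−3)(5−10)(5−8)(5−1) = 2·(−5)·(−3)·4 = 120 ≡ 3, so v_2 = 3^{−1} = 9 (mod 13).
  i = 3 (α = 10): (10−3)(10−5)(10−8)(10−1) = 7·5·2·9 = 630 ≡ 6, so v_3 = 6^{−1} = 11 (mod 13).
  i = 4 (α = 8): (8−3)(8−5)(8−10)(8−1) = 5·3·(−2)·7 = −210 ≡ 11, so v_4 = 11^{−1} = 6 (mod 13).
  i = 5 (α = 1): (1−3)(1−5)(1−10)(1−8) = (−2)·(−4)·(−9)·(−7) = 504 ≡ 10, so v_5 = 10^{−1} = 4 (mod 13).
  v = [9, 9, 11, 6, 4].
Step 2: syndromes of r = [6, 4, 2, 5, 9] (all sums mod 13).
  S_0 = Σ v_i r_i = 9·6 + 9·4 + 11·2 + 6·5 + 4·9 = 178 ≡ 9.
  S_1 = Σ v_i α_i r_i = 9·3·6 + 9·5·4 + 11·10·2 + 6·8·5 + 4·1·9 = 838 ≡ 6.
  α_i^2 mod 13 = [9, 12, 9, 12, 1].
  S_2 = Σ v_i α_i^2 r_i = 9·9·6 + 9·12·4 + 11·9·2 + 6·12·5 + 4·1·9 = 1512 ≡ 4.
  S = (9, 6, 4) ≠ 0, so r is not a codeword (an error is present).
Step 3: locate the error. For a single error e at position i, S_ℓ = v_i·e·α_i^ℓ, so α_err = S_1/S_0.
  S_0^{−1} = 9^{−1} = 3 (mod 13), so α_err = 6·3 = 18 ≡ 5 = α_2. Error position i = 2.
  Consistency check: S_2/S_1 = 4·11 = 44 ≡ 5 = α_err ✓ (single-error assumption holds).
Step 4: error magnitude e = S_0/v_2 = S_0·∏_{j≠2}(α_2 − α_j) = 9·3 = 27 ≡ 1 (mod 13).
Step 5: correct position 2: c_2 = r_2 − e = 4 − 1 ≡ 3 (mod 13). Hence c = [6, 3, 2, 5, 9].
  Check: interpolating c through the α_i gives m(x) = 4 + 5·x (degree < 2) with m(α_i) = c_i for every i, so c is indeed a codeword.


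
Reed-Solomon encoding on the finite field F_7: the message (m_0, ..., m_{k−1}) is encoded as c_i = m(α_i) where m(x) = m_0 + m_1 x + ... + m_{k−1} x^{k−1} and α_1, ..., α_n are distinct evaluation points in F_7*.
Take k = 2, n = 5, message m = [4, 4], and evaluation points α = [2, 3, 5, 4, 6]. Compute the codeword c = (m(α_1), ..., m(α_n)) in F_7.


c = [5, 2, 3, 6, 0]

Message polynomial: m(x) = 4 + 4·x (mod 7).
For each evaluation point α_i, compute m(α_i) mod 7:
  α_1 = 2: Horner steps 4 → 5, so m(2) = 5.
  α_2 = 3: Horner steps 4 → 2, so m(3) = 2.
  α_3 = 5: Horner steps 4 → 3, so m(5) = 3.
  α_4 = 4: Horner steps 4 → 6, so m(4) = 6.
  α_5 = 6: Horner steps 4 → 0, so m(6) = 0.
Codeword c = [5, 2, 3, 6, 0] ∈ F_7^5.


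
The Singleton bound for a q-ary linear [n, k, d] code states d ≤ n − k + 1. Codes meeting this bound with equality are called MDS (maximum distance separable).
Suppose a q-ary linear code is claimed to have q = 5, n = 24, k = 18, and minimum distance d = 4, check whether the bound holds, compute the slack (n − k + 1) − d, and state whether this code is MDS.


Singleton RHS = n − k + 1 = 7, slack = 3, bound satisfied, not MDS.

Singleton bound: d ≤ n − k + 1.
Here n = 24, k = 18, so n − k + 1 = 7.
Given d = 4, check d ≤ 7: YES.
Slack = (n − k + 1) − d = 3.
The code is NOT MDS (slack = 3 > 0).
Description: the claimed parameters are [24, 18, 4]_5; such a code would be non-MDS.


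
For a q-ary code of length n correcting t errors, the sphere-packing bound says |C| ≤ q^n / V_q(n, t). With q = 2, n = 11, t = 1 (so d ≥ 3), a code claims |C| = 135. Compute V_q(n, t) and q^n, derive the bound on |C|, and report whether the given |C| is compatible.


V_q(n, t) = 12, q^n = 2048, Hamming bound = 170, |C| = 135 ≤ bound (satisfied).

Step 1: Compute V_q(n, t) = Σ_{j=0}^1 C(n, j) (q−1)^j.
  j = 0: C(11,0)·(1)^0 = 1·1 = 1.
  j = 1: C(11,1)·(1)^1 = 11·1 = 11.
  V_q(n, t) = 1 + 11 = 12.
Step 2: q^n = 2^11 = 2048.
Step 3: Hamming bound ⌊q^n / V_q(n,t)⌋ = ⌊2048/12⌋ = 170.
Step 4: Compare |C| = 135 to 170: satisfied.
The claimed |C| lies below the Hamming bound.


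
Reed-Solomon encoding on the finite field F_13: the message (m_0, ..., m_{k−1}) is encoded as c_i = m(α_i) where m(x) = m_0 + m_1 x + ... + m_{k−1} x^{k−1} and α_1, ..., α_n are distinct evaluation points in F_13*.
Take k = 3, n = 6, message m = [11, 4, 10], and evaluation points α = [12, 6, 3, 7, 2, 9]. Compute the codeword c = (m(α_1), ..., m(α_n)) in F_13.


c = [4, 5, 9, 9, 7, 12]

Message polynomial: m(x) = 11 + 4·x + 10·x^2 (mod 13).
For each evaluation point α_i, compute m(α_i) mod 13:
  α_1 = 12: Horner steps 10 → 7 → 4, so m(12) = 4.
  α_2 = 6: Horner steps 10 → 12 → 5, so m(6) = 5.
  α_3 = 3: Horner steps 10 → 8 → 9, so m(3) = 9.
  α_4 = 7: Horner steps 10 → 9 → 9, so m(7) = 9.
  α_5 = 2: Horner steps 10 → 11 → 7, so m(2) = 7.
  α_6 = 9: Horner steps 10 → 3 → 12, so m(9) = 12.
Codeword c = [4, 5, 9, 9, 7, 12] ∈ F_13^6.


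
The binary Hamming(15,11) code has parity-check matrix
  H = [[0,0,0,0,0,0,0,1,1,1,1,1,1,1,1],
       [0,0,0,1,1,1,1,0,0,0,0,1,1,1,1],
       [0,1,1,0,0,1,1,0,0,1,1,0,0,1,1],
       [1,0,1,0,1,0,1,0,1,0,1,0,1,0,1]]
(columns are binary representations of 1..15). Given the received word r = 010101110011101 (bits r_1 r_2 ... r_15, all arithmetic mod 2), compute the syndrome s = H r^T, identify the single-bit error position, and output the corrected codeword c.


s = (1, 0, 1, 0)^T, error position = 10, corrected codeword c = 010101110111101

Compute s = H r^T mod 2 one row at a time:
  s_1 = 1 + 0 + 0 + 1 + 1 + 1 + 0 + 1 = 5 ≡ 1 (mod 2).
  s_2 = 1 + 0 + 1 + 1 + 1 + 1 + 0 + 1 = 6 ≡ 0 (mod 2).
  s_3 = 1 + 0 + 1 + 1 + 0 + 1 + 0 + 1 = 5 ≡ 1 (mod 2).
  s_4 = 0 + 0 + 0 + 1 + 0 + 1 + 1 + 1 = 4 ≡ 0 (mod 2).
s = (1, 0, 1, 0)^T — this equals column 10 of H (binary 1010), so error is at position 10.
Correct: flip bit 10 of r = 010101110011101 to get c = 010101110111101.


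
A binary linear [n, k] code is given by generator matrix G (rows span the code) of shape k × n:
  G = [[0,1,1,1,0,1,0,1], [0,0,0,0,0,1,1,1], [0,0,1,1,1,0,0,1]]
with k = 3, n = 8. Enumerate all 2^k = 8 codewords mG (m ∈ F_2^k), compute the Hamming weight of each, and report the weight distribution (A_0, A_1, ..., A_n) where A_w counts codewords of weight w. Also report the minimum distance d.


Weight distribution: A_0 = 1, A_3 = 2, A_4 = 3, A_5 = 2. Minimum distance d = 3.

Enumerate all 2^3 = 8 messages m ∈ F_2^3.
For each, compute codeword c = mG in F_2^8, then tally its weight.
  m = 000 → c = 00000000, weight = 0.
  m = 100 → c = 01110101, weight = 5.
  m = 010 → c = 00000111, weight = 3.
  m = 110 → c = 01110010, weight = 4.
  m = 001 → c = 00111001, weight = 4.
  m = 101 → c = 01001100, weight = 3.
  m = 011 → c = 00111110, weight = 5.
  m = 111 → c = 01001011, weight = 4.
Tally weights:
  weight 0: 1 codewords.
  weight 3: 2 codewords.
  weight 4: 3 codewords.
  weight 5: 2 codewords.
Minimum distance d = smallest w > 0 with A_w > 0 = 3.
Sanity: Σ A_w = 8 = 2^3 = 8 ✓.


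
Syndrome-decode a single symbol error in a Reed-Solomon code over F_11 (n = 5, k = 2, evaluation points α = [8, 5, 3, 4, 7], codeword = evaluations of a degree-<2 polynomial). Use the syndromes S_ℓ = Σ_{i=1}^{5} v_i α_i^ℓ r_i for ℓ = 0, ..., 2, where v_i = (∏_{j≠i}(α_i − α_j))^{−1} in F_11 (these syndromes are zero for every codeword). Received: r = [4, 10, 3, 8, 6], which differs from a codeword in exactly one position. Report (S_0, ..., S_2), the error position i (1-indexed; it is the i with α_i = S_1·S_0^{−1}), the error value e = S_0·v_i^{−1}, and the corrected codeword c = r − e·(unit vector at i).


S = (4, 5, 9), error at position 4, error magnitude e = 7, c = [4, 10, 3, 1, 6].

Step 1: column multipliers v_i = (∏_{j≠i}(α_i − α_j))^{−1} mod 11.
  i = 1 (α = 8): (8−5)(8−3)(8−4)(8−7) = 3·5·4·1 = 60 ≡ 5, so v_1 = 5^{−1} = 9 (mod 11).
  i = 2 (α = 5): (5−8)(5−3)(5−4)(5−7) = (−3)·2·1·(−2) = 12 ≡ 1, so v_2 = 1^{−1} = 1 (mod 11).
  i = 3 (α = 3): (3−8)(3−5)(3−4)(3−7) = (−5)·(−2)·(−1)·(−4) = 40 ≡ 7, so v_3 = 7^{−1} = 8 (mod 11).
  i = 4 (α = 4): (4−8)(4−5)(4−3)(4−7) = (−4)·(−1)·1·(−3) = −12 ≡ 10, so v_4 = 10^{−1} = 10 (mod 11).
  i = 5 (α = 7): (7−8)(7−5)(7−3)(7−4) = (−1)·2·4·3 = −24 ≡ 9, so v_5 = 9^{−1} = 5 (mod 11).
  v = [9, 1, 8, 10, 5].
Step 2: syndromes of r = [4, 10, 3, 8, 6] (all sums mod 11).
  S_0 = Σ v_i r_i = 9·4 + 1·10 + 8·3 + 10·8 + 5·6 = 180 ≡ 4.
  S_1 = Σ v_i α_i r_i = 9·8·4 + 1·5·10 + 8·3·3 + 10·4·8 + 5·7·6 = 940 ≡ 5.
  α_i^2 mod 11 = [9, 3, 9, 5, 5].
  S_2 = Σ v_i α_i^2 r_i = 9·9·4 + 1·3·10 + 8·9·3 + 10·5·8 + 5·5·6 = 1120 ≡ 9.
  S = (4, 5, 9) ≠ 0, so r is not a codeword (an error is present).
Step 3: locate the error. For a single error e at position i, S_ℓ = v_i·e·α_i^ℓ, so α_err = S_1/S_0.
  S_0^{−1} = 4^{−1} = 3 (mod 11), so α_err = 5·3 = 15 ≡ 4 = α_4. Error position i = 4.
  Consistency check: S_2/S_1 = 9·9 = 81 ≡ 4 = α_err ✓ (single-error assumption holds).
Step 4: error magnitude e = S_0/v_4 = S_0·∏_{j≠4}(α_4 − α_j) = 4·10 = 40 ≡ 7 (mod 11).
Step 5: correct position 4: c_4 = r_4 − e = 8 − 7 ≡ 1 (mod 11). Hence c = [4, 10, 3, 1, 6].
  Check: interpolating c through the α_i gives m(x) = 9 + 9·x (degree < 2) with m(α_i) = c_i for every i, so c is indeed a codeword.


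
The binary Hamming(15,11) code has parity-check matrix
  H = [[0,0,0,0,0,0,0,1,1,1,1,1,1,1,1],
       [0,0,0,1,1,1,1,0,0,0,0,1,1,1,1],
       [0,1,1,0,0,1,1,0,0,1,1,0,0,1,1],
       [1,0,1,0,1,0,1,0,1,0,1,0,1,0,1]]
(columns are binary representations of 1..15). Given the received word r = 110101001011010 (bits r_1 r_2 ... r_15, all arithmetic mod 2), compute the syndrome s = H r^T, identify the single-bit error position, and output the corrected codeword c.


s = (0, 0, 0, 1)^T, error position = 1, corrected codeword c = 010101001011010

Compute s = H r^T mod 2 one row at a time:
  s_1 = 0 + 1 + 0 + 1 + 1 + 0 + 1 + 0 = 4 ≡ 0 (mod 2).
  s_2 = 1 + 0 + 1 + 0 + 1 + 0 + 1 + 0 = 4 ≡ 0 (mod 2).
  s_3 = 1 + 0 + 1 + 0 + 0 + 1 + 1 + 0 = 4 ≡ 0 (mod 2).
  s_4 = 1 + 0 + 0 + 0 + 1 + 1 + 0 + 0 = 3 ≡ 1 (mod 2).
s = (0, 0, 0, 1)^T — this equals column 1 of H (binary 0001), so error is at position 1.
Correct: flip bit 1 of r = 110101001011010 to get c = 010101001011010.


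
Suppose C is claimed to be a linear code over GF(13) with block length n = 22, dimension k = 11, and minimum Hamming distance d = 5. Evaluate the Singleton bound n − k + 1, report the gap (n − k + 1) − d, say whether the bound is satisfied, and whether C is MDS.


Singleton RHS = n − k + 1 = 12, slack = 7, bound satisfied, not MDS.

Singleton bound: d ≤ n − k + 1.
Here n = 22, k = 11, so n − k + 1 = 12.
Given d = 5, check d ≤ 12: YES.
Slack = (n − k + 1) − d = 7.
The code is NOT MDS (slack = 7 > 0).
Description: the claimed parameters are [22, 11, 5]_13; such a code would be non-MDS.


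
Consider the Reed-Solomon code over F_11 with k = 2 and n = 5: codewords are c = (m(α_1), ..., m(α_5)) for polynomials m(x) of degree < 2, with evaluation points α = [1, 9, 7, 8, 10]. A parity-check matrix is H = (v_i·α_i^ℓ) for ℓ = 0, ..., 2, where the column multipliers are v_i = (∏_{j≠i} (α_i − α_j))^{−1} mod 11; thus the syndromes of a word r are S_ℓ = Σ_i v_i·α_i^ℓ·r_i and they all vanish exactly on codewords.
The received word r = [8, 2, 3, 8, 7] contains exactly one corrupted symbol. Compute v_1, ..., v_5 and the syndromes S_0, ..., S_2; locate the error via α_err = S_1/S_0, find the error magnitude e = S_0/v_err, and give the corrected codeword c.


S = (9, 9, 9), error at position 1, error magnitude e = 2, c = [6, 2, 3, 8, 7].

Step 1: column multipliers v_i = (∏_{j≠i}(α_i − α_j))^{−1} mod 11.
  i = 1 (α = 1): (1−9)(1−7)(1−8)(1−10) = (−8)·(−6)·(−7)·(−9) = 3024 ≡ 10, so v_1 = 10^{−1} = 10 (mod 11).
  i = 2 (α = 9): (9−1)(9−7)(9−8)(9−10) = 8·2·1·(−1) = −16 ≡ 6, so v_2 = 6^{−1} = 2 (mod 11).
  i = 3 (α = 7): (7−1)(7−9)(7−8)(7−10) = 6·(−2)·(−1)·(−3) = −36 ≡ 8, so v_3 = 8^{−1} = 7 (mod 11).
  i = 4 (α = 8): (8−1)(8−9)(8−7)(8−10) = 7·(−1)·1·(−2) = 14 ≡ 3, so v_4 = 3^{−1} = 4 (mod 11).
  i = 5 (α = 10): (10−1)(10−9)(10−7)(10−8) = 9·1·3·2 = 54 ≡ 10, so v_5 = 10^{−1} = 10 (mod 11).
  v = [10, 2, 7, 4, 10].
Step 2: syndromes of r = [8, 2, 3, 8, 7] (all sums mod 11).
  S_0 = Σ v_i r_i = 10·8 + 2·2 + 7·3 + 4·8 + 10·7 = 207 ≡ 9.
  S_1 = Σ v_i α_i r_i = 10·1·8 + 2·9·2 + 7·7·3 + 4·8·8 + 10·10·7 = 1219 ≡ 9.
  α_i^2 mod 11 = [1, 4, 5, 9, 1].
  S_2 = Σ v_i α_i^2 r_i = 10·1·8 + 2·4·2 + 7·5·3 + 4·9·8 + 10·1·7 = 559 ≡ 9.
  S = (9, 9, 9) ≠ 0, so r is not a codeword (an error is present).
Step 3: locate the error. For a single error e at position i, S_ℓ = v_i·e·α_i^ℓ, so α_err = S_1/S_0.
  S_0^{−1} = 9^{−1} = 5 (mod 11), so α_err = 9·5 = 45 ≡ 1 = α_1. Error position i = 1.
  Consistency check: S_2/S_1 = 9·5 = 45 ≡ 1 = α_err ✓ (single-error assumption holds).
Step 4: error magnitude e = S_0/v_1 = S_0·∏_{j≠1}(α_1 − α_j) = 9·10 = 90 ≡ 2 (mod 11).
Step 5: correct position 1: c_1 = r_1 − e = 8 − 2 ≡ 6 (mod 11). Hence c = [6, 2, 3, 8, 7].
  Check: interpolating c through the α_i gives m(x) = 1 + 5·x (degree < 2) with m(α_i) = c_i for every i, so c is indeed a codeword.


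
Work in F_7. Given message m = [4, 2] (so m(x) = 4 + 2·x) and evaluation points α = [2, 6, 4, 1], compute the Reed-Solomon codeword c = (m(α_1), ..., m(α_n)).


c = [1, 2, 5, 6]

Message polynomial: m(x) = 4 + 2·x (mod 7).
For each evaluation point α_i, compute m(α_i) mod 7:
  α_1 = 2: Horner steps 2 → 1, so m(2) = 1.
  α_2 = 6: Horner steps 2 → 2, so m(6) = 2.
  α_3 = 4: Horner steps 2 → 5, so m(4) = 5.
  α_4 = 1: Horner steps 2 → 6, so m(1) = 6.
Codeword c = [1, 2, 5, 6] ∈ F_7^4.


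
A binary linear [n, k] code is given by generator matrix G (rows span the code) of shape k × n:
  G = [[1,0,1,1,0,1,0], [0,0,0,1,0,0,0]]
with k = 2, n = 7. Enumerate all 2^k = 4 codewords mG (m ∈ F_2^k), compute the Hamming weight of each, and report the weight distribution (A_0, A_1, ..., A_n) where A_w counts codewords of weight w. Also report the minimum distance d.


Weight distribution: A_0 = 1, A_1 = 1, A_3 = 1, A_4 = 1. Minimum distance d = 1.

Enumerate all 2^2 = 4 messages m ∈ F_2^2.
For each, compute codeword c = mG in F_2^7, then tally its weight.
  m = 00 → c = 0000000, weight = 0.
  m = 10 → c = 1011010, weight = 4.
  m = 01 → c = 0001000, weight = 1.
  m = 11 → c = 1010010, weight = 3.
Tally weights:
  weight 0: 1 codewords.
  weight 1: 1 codewords.
  weight 3: 1 codewords.
  weight 4: 1 codewords.
Minimum distance d = smallest w > 0 with A_w > 0 = 1.
Sanity: Σ A_w = 4 = 2^2 = 4 ✓.


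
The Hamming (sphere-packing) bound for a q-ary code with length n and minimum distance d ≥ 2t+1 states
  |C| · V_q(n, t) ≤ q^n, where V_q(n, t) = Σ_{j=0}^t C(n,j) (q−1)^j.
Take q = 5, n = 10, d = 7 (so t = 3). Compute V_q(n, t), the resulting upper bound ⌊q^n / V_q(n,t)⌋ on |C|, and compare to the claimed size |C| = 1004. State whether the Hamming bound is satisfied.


V_q(n, t) = 8441, q^n = 9765625, Hamming bound = 1156, |C| = 1004 ≤ bound (satisfied).

Step 1: Compute V_q(n, t) = Σ_{j=0}^3 C(n, j) (q−1)^j.
  j = 0: C(10,0)·(4)^0 = 1·1 = 1.
  j = 1: C(10,1)·(4)^1 = 10·4 = 40.
  j = 2: C(10,2)·(4)^2 = 45·16 = 720.
  j = 3: C(10,3)·(4)^3 = 120·64 = 7680.
  V_q(n, t) = 1 + 40 + 720 + 7680 = 8441.
Step 2: q^n = 5^10 = 9765625.
Step 3: Hamming bound ⌊q^n / V_q(n,t)⌋ = ⌊9765625/8441⌋ = 1156.
Step 4: Compare |C| = 1004 to 1156: satisfied.
The claimed |C| lies below the Hamming bound.


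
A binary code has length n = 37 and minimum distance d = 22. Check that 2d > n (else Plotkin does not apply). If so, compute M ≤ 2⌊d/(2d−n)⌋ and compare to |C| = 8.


Plotkin bound M ≤ 6; given |C| = 8 > bound (violated).

Check applicability: 2d = 44, n = 37.
2d − n = 7 > 0, so Plotkin applies.
Compute d/(2d−n) = 22/7 ≈ 3.1429.
⌊d/(2d−n)⌋ = 3.
Plotkin bound: M ≤ 2·3 = 6.
Given |C| = 8, check: VIOLATED.
This |C| is above the Plotkin bound, so no binary code with n = 37, d = 22 and 8 codewords exists.


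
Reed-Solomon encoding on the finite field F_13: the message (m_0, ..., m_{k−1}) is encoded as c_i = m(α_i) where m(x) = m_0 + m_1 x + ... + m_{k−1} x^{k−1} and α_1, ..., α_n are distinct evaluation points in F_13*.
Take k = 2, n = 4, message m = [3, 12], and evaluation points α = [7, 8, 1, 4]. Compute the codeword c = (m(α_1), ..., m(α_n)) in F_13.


c = [9, 8, 2, 12]

Message polynomial: m(x) = 3 + 12·x (mod 13).
For each evaluation point α_i, compute m(α_i) mod 13:
  α_1 = 7: Horner steps 12 → 9, so m(7) = 9.
  α_2 = 8: Horner steps 12 → 8, so m(8) = 8.
  α_3 = 1: Horner steps 12 → 2, so m(1) = 2.
  α_4 = 4: Horner steps 12 → 12, so m(4) = 12.
Codeword c = [9, 8, 2, 12] ∈ F_13^4.


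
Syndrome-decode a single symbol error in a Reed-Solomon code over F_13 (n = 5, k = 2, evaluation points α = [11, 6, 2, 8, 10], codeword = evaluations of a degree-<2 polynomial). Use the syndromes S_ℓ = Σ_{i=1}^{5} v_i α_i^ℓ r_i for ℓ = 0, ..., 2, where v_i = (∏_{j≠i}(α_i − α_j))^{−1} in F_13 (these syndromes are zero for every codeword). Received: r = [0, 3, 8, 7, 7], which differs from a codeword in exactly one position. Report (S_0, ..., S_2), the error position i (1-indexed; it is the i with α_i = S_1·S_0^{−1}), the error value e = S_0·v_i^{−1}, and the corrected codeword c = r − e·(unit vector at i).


S = (9, 12, 3), error at position 5, error magnitude e = 9, c = [0, 3, 8, 7, 11].

Step 1: column multipliers v_i = (∏_{j≠i}(α_i − α_j))^{−1} mod 13.
  i = 1 (α = 11): (11−6)(11−2)(11−8)(11−10) = 5·9·3·1 = 135 ≡ 5, so v_1 = 5^{−1} = 8 (mod 13).
  i = 2 (α = 6): (6−11)(6−2)(6−8)(6−10) = (−5)·4·(−2)·(−4) = −160 ≡ 9, so v_2 = 9^{−1} = 3 (mod 13).
  i = 3 (α = 2): (2−11)(2−6)(2−8)(2−10) = (−9)·(−4)·(−6)·(−8) = 1728 ≡ 12, so v_3 = 12^{−1} = 12 (mod 13).
  i = 4 (α = 8): (8−11)(8−6)(8−2)(8−10) = (−3)·2·6·(−2) = 72 ≡ 7, so v_4 = 7^{−1} = 2 (mod 13).
  i = 5 (α = 10): (10−11)(10−6)(10−2)(10−8) = (−1)·4·8·2 = −64 ≡ 1, so v_5 = 1^{−1} = 1 (mod 13).
  v = [8, 3, 12, 2, 1].
Step 2: syndromes of r = [0, 3, 8, 7, 7] (all sums mod 13).
  S_0 = Σ v_i r_i = 8·0 + 3·3 + 12·8 + 2·7 + 1·7 = 126 ≡ 9.
  S_1 = Σ v_i α_i r_i = 8·11·0 + 3·6·3 + 12·2·8 + 2·8·7 + 1·10·7 = 428 ≡ 12.
  α_i^2 mod 13 = [4, 10, 4, 12, 9].
  S_2 = Σ v_i α_i^2 r_i = 8·4·0 + 3·10·3 + 12·4·8 + 2·12·7 + 1·9·7 = 705 ≡ 3.
  S = (9, 12, 3) ≠ 0, so r is not a codeword (an error is present).
Step 3: locate the error. For a single error e at position i, S_ℓ = v_i·e·α_i^ℓ, so α_err = S_1/S_0.
  S_0^{−1} = 9^{−1} = 3 (mod 13), so α_err = 12·3 = 36 ≡ 10 = α_5. Error position i = 5.
  Consistency check: S_2/S_1 = 3·12 = 36 ≡ 10 = α_err ✓ (single-error assumption holds).
Step 4: error magnitude e = S_0/v_5 = S_0·∏_{j≠5}(α_5 − α_j) = 9·1 = 9 ≡ 9 (mod 13).
Step 5: correct position 5: c_5 = r_5 − e = 7 − 9 ≡ 11 (mod 13). Hence c = [0, 3, 8, 7, 11].
  Check: interpolating c through the α_i gives m(x) = 4 + 2·x (degree < 2) with m(α_i) = c_i for every i, so c is indeed a codeword.


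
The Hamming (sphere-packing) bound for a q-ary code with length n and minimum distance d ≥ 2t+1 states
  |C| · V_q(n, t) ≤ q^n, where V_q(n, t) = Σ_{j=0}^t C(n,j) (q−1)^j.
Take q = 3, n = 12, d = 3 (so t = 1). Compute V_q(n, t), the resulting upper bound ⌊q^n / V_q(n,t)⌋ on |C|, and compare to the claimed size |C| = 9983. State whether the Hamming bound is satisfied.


V_q(n, t) = 25, q^n = 531441, Hamming bound = 21257, |C| = 9983 ≤ bound (satisfied).

Step 1: Compute V_q(n, t) = Σ_{j=0}^1 C(n, j) (q−1)^j.
  j = 0: C(12,0)·(2)^0 = 1·1 = 1.
  j = 1: C(12,1)·(2)^1 = 12·2 = 24.
  V_q(n, t) = 1 + 24 = 25.
Step 2: q^n = 3^12 = 531441.
Step 3: Hamming bound ⌊q^n / V_q(n,t)⌋ = ⌊531441/25⌋ = 21257.
Step 4: Compare |C| = 9983 to 21257: satisfied.
The claimed |C| lies below the Hamming bound.


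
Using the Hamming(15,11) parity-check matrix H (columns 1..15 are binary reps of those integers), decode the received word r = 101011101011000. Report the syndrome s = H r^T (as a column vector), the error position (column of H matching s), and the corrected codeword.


s = (1, 0, 0, 0)^T, error position = 8, corrected codeword c = 101011111011000

Compute s = H r^T mod 2 one row at a time:
  s_1 = 0 + 1 + 0 + 1 + 1 + 0 + 0 + 0 = 3 ≡ 1 (mod 2).
  s_2 = 0 + 1 + 1 + 1 + 1 + 0 + 0 + 0 = 4 ≡ 0 (mod 2).
  s_3 = 0 + 1 + 1 + 1 + 0 + 1 + 0 + 0 = 4 ≡ 0 (mod 2).
  s_4 = 1 + 1 + 1 + 1 + 1 + 1 + 0 + 0 = 6 ≡ 0 (mod 2).
s = (1, 0, 0, 0)^T — this equals column 8 of H (binary 1000), so error is at position 8.
Correct: flip bit 8 of r = 101011101011000 to get c = 101011111011000.


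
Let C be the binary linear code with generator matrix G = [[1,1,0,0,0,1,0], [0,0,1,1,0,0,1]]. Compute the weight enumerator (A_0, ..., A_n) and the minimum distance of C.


Weight distribution: A_0 = 1, A_3 = 2, A_6 = 1. Minimum distance d = 3.

Enumerate all 2^2 = 4 messages m ∈ F_2^2.
For each, compute codeword c = mG in F_2^7, then tally its weight.
  m = 00 → c = 0000000, weight = 0.
  m = 10 → c = 1100010, weight = 3.
  m = 01 → c = 0011001, weight = 3.
  m = 11 → c = 1111011, weight = 6.
Tally weights:
  weight 0: 1 codewords.
  weight 3: 2 codewords.
  weight 6: 1 codewords.
Minimum distance d = smallest w > 0 with A_w > 0 = 3.
Sanity: Σ A_w = 4 = 2^2 = 4 ✓.


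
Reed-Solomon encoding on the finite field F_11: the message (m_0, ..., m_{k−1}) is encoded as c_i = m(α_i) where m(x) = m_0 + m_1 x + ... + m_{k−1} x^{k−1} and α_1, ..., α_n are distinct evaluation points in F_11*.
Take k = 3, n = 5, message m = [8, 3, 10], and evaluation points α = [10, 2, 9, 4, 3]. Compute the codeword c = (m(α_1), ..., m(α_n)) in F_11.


c = [4, 10, 9, 4, 8]

Message polynomial: m(x) = 8 + 3·x + 10·x^2 (mod 11).
For each evaluation point α_i, compute m(α_i) mod 11:
  α_1 = 10: Horner steps 10 → 4 → 4, so m(10) = 4.
  α_2 = 2: Horner steps 10 → 1 → 10, so m(2) = 10.
  α_3 = 9: Horner steps 10 → 5 → 9, so m(9) = 9.
  α_4 = 4: Horner steps 10 → 10 → 4, so m(4) = 4.
  α_5 = 3: Horner steps 10 → 0 → 8, so m(3) = 8.
Codeword c = [4, 10, 9, 4, 8] ∈ F_11^5.


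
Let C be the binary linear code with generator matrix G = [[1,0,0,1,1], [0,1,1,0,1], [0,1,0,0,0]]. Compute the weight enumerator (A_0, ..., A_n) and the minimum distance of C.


Weight distribution: A_0 = 1, A_1 = 1, A_2 = 1, A_3 = 3, A_4 = 2. Minimum distance d = 1.

Enumerate all 2^3 = 8 messages m ∈ F_2^3.
For each, compute codeword c = mG in F_2^5, then tally its weight.
  m = 000 → c = 00000, weight = 0.
  m = 100 → c = 10011, weight = 3.
  m = 010 → c = 01101, weight = 3.
  m = 110 → c = 11110, weight = 4.
  m = 001 → c = 01000, weight = 1.
  m = 101 → c = 11011, weight = 4.
  m = 011 → c = 00101, weight = 2.
  m = 111 → c = 10110, weight = 3.
Tally weights:
  weight 0: 1 codewords.
  weight 1: 1 codewords.
  weight 2: 1 codewords.
  weight 3: 3 codewords.
  weight 4: 2 codewords.
Minimum distance d = smallest w > 0 with A_w > 0 = 1.
Sanity: Σ A_w = 8 = 2^3 = 8 ✓.


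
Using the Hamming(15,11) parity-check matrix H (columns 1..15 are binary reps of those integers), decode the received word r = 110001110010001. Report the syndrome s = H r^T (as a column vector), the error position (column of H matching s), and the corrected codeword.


s = (1, 1, 1, 0)^T, error position = 14, corrected codeword c = 110001110010011

Compute s = H r^T mod 2 one row at a time:
  s_1 = 1 + 0 + 0 + 1 + 0 + 0 + 0 + 1 = 3 ≡ 1 (mod 2).
  s_2 = 0 + 0 + 1 + 1 + 0 + 0 + 0 + 1 = 3 ≡ 1 (mod 2).
  s_3 = 1 + 0 + 1 + 1 + 0 + 1 + 0 + 1 = 5 ≡ 1 (mod 2).
  s_4 = 1 + 0 + 0 + 1 + 0 + 1 + 0 + 1 = 4 ≡ 0 (mod 2).
s = (1, 1, 1, 0)^T — this equals column 14 of H (binary 1110), so error is at position 14.
Correct: flip bit 14 of r = 110001110010001 to get c = 110001110010011.


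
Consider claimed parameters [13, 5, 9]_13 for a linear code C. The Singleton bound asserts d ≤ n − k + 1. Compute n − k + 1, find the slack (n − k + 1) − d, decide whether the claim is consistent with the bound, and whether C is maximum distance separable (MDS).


Singleton RHS = n − k + 1 = 9, slack = 0, bound satisfied, MDS.

Singleton bound: d ≤ n − k + 1.
Here n = 13, k = 5, so n − k + 1 = 9.
Given d = 9, check d ≤ 9: YES.
Slack = (n − k + 1) − d = 0.
The code is MDS (slack = 0).
Description: the claimed parameters are [13, 5, 9]_13; such a code would be MDS (meets Singleton bound).


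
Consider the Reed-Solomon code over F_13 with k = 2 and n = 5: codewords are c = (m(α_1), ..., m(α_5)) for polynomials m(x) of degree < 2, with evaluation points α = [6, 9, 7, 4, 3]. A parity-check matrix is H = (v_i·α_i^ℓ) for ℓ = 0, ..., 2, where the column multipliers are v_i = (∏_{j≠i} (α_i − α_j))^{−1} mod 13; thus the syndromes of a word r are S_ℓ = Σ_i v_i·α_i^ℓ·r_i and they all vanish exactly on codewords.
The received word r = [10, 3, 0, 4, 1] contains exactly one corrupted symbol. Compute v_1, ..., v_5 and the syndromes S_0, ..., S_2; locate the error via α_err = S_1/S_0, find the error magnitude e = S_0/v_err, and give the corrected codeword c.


S = (8, 7, 11), error at position 2, error magnitude e = 10, c = [10, 6, 0, 4, 1].

Step 1: column multipliers v_i = (∏_{j≠i}(α_i − α_j))^{−1} mod 13.
  i = 1 (α = 6): (6−9)(6−7)(6−4)(6−3) = (−3)·(−1)·2·3 = 18 ≡ 5, so v_1 = 5^{−1} = 8 (mod 13).
  i = 2 (α = 9): (9−6)(9−7)(9−4)(9−3) = 3·2·5·6 = 180 ≡ 11, so v_2 = 11^{−1} = 6 (mod 13).
  i = 3 (α = 7): (7−6)(7−9)(7−4)(7−3) = 1·(−2)·3·4 = −24 ≡ 2, so v_3 = 2^{−1} = 7 (mod 13).
  i = 4 (α = 4): (4−6)(4−9)(4−7)(4−3) = (−2)·(−5)·(−3)·1 = −30 ≡ 9, so v_4 = 9^{−1} = 3 (mod 13).
  i = 5 (α = 3): (3−6)(3−9)(3−7)(3−4) = (−3)·(−6)·(−4)·(−1) = 72 ≡ 7, so v_5 = 7^{−1} = 2 (mod 13).
  v = [8, 6, 7, 3, 2].
Step 2: syndromes of r = [10, 3, 0, 4, 1] (all sums mod 13).
  S_0 = Σ v_i r_i = 8·10 + 6·3 + 7·0 + 3·4 + 2·1 = 112 ≡ 8.
  S_1 = Σ v_i α_i r_i = 8·6·10 + 6·9·3 + 7·7·0 + 3·4·4 + 2·3·1 = 696 ≡ 7.
  α_i^2 mod 13 = [10, 3, 10, 3, 9].
  S_2 = Σ v_i α_i^2 r_i = 8·10·10 + 6·3·3 + 7·10·0 + 3·3·4 + 2·9·1 = 908 ≡ 11.
  S = (8, 7, 11) ≠ 0, so r is not a codeword (an error is present).
Step 3: locate the error. For a single error e at position i, S_ℓ = v_i·e·α_i^ℓ, so α_err = S_1/S_0.
  S_0^{−1} = 8^{−1} = 5 (mod 13), so α_err = 7·5 = 35 ≡ 9 = α_2. Error position i = 2.
  Consistency check: S_2/S_1 = 11·2 = 22 ≡ 9 = α_err ✓ (single-error assumption holds).
Step 4: error magnitude e = S_0/v_2 = S_0·∏_{j≠2}(α_2 − α_j) = 8·11 = 88 ≡ 10 (mod 13).
Step 5: correct position 2: c_2 = r_2 − e = 3 − 10 ≡ 6 (mod 13). Hence c = [10, 6, 0, 4, 1].
  Check: interpolating c through the α_i gives m(x) = 5 + 3·x (degree < 2) with m(α_i) = c_i for every i, so c is indeed a codeword.
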